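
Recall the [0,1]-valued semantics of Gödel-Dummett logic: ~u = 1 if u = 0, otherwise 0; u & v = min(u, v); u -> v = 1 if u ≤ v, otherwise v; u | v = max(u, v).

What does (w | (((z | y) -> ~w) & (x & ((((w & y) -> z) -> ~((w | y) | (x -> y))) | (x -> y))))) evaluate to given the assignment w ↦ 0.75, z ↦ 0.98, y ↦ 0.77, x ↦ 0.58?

0.75

(z | y) = max(0.98, 0.77) = 0.98
~w: Gödel ¬ of 0.75 = 0 (operand ≠ 0)
((z | y) -> ~w): 0.98 > 0, so result = 0
(w & y) = min(0.75, 0.77) = 0.75
((w & y) -> z): 0.75 ≤ 0.98, so result = 1
(w | y) = max(0.75, 0.77) = 0.77
(x -> y): 0.58 ≤ 0.77, so result = 1
((w | y) | (x -> y)) = max(0.77, 1) = 1
~((w | y) | (x -> y)): Gödel ¬ of 1 = 0 (operand ≠ 0)
(((w & y) -> z) -> ~((w | y) | (x -> y))): 1 > 0, so result = 0
(x -> y): 0.58 ≤ 0.77, so result = 1
((((w & y) -> z) -> ~((w | y) | (x -> y))) | (x -> y)) = max(0, 1) = 1
(x & ((((w & y) -> z) -> ~((w | y) | (x -> y))) | (x -> y))) = min(0.58, 1) = 0.58
(((z | y) -> ~w) & (x & ((((w & y) -> z) -> ~((w | y) | (x -> y))) | (x -> y)))) = min(0, 0.58) = 0
(w | (((z | y) -> ~w) & (x & ((((w & y) -> z) -> ~((w | y) | (x -> y))) | (x -> y))))) = max(0.75, 0) = 0.75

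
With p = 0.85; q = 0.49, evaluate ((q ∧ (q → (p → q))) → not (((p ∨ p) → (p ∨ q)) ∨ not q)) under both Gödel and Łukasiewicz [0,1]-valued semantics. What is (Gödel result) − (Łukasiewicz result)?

-0.51

Gödel evaluation:
  (p → q): 0.85 > 0.49, so result = 0.49
  (q → (p → q)): 0.49 ≤ 0.49, so result = 1
  (q ∧ (q → (p → q))) = min(0.49, 1) = 0.49
  (p ∨ p) = max(0.85, 0.85) = 0.85
  (p ∨ q) = max(0.85, 0.49) = 0.85
  ((p ∨ p) → (p ∨ q)): 0.85 ≤ 0.85, so result = 1
  not q: Gödel ¬ of 0.49 = 0 (operand ≠ 0)
  (((p ∨ p) → (p ∨ q)) ∨ not q) = max(1, 0) = 1
  not (((p ∨ p) → (p ∨ q)) ∨ not q): Gödel ¬ of 1 = 0 (operand ≠ 0)
  ((q ∧ (q → (p → q))) → not (((p ∨ p) → (p ∨ q)) ∨ not q)): 0.49 > 0, so result = 0
  Gödel value = 0
Łukasiewicz evaluation:
  (p → q): min(1, 1 − 0.85 + 0.49) = 0.64
  (q → (p → q)): min(1, 1 − 0.49 + 0.64) = 1
  (q ∧ (q → (p → q))) = min(0.49, 1) = 0.49
  (p ∨ p) = max(0.85, 0.85) = 0.85
  (p ∨ q) = max(0.85, 0.49) = 0.85
  ((p ∨ p) → (p ∨ q)): min(1, 1 − 0.85 + 0.85) = 1
  not q: Łukasiewicz ¬ gives 1 − 0.49 = 0.51
  (((p ∨ p) → (p ∨ q)) ∨ not q) = max(1, 0.51) = 1
  not (((p ∨ p) → (p ∨ q)) ∨ not q): Łukasiewicz ¬ gives 1 − 1 = 0
  ((q ∧ (q → (p → q))) → not (((p ∨ p) → (p ∨ q)) ∨ not q)): min(1, 1 − 0.49 + 0) = 0.51
  Łukasiewicz value = 0.51
Difference: 0 − 0.51 = -0.51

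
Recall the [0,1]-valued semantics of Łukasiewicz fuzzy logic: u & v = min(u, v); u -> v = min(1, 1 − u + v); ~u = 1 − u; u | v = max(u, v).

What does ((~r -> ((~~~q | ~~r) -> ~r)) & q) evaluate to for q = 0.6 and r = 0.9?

~r: Łukasiewicz ¬ gives 1 − 0.9 = 0.1
~q: Łukasiewicz ¬ gives 1 − 0.6 = 0.4
~~q: Łukasiewicz ¬ gives 1 − 0.4 = 0.6
~~~q: Łukasiewicz ¬ gives 1 − 0.6 = 0.4
~r: Łukasiewicz ¬ gives 1 − 0.9 = 0.1
~~r: Łukasiewicz ¬ gives 1 − 0.1 = 0.9
(~~~q | ~~r) = max(0.4, 0.9) = 0.9
~r: Łukasiewicz ¬ gives 1 − 0.9 = 0.1
((~~~q | ~~r) -> ~r): min(1, 1 − 0.9 + 0.1) = 0.2
(~r -> ((~~~q | ~~r) -> ~r)): min(1, 1 − 0.1 + 0.2) = 1
((~r -> ((~~~q | ~~r) -> ~r)) & q) = min(1, 0.6) = 0.6

0.60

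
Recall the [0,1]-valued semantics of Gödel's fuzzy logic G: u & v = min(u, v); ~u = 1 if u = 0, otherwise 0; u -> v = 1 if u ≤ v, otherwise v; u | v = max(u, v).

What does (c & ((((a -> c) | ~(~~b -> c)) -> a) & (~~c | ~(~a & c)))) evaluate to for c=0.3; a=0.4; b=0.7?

0.30

(a -> c): 0.4 > 0.3, so result = 0.3
~b: Gödel ¬ of 0.7 = 0 (operand ≠ 0)
~~b: Gödel ¬ of 0 = 1 (operand is 0)
(~~b -> c): 1 > 0.3, so result = 0.3
~(~~b -> c): Gödel ¬ of 0.3 = 0 (operand ≠ 0)
((a -> c) | ~(~~b -> c)) = max(0.3, 0) = 0.3
(((a -> c) | ~(~~b -> c)) -> a): 0.3 ≤ 0.4, so result = 1
~c: Gödel ¬ of 0.3 = 0 (operand ≠ 0)
~~c: Gödel ¬ of 0 = 1 (operand is 0)
~a: Gödel ¬ of 0.4 = 0 (operand ≠ 0)
(~a & c) = min(0, 0.3) = 0
~(~a & c): Gödel ¬ of 0 = 1 (operand is 0)
(~~c | ~(~a & c)) = max(1, 1) = 1
((((a -> c) | ~(~~b -> c)) -> a) & (~~c | ~(~a & c))) = min(1, 1) = 1
(c & ((((a -> c) | ~(~~b -> c)) -> a) & (~~c | ~(~a & c)))) = min(0.3, 1) = 0.3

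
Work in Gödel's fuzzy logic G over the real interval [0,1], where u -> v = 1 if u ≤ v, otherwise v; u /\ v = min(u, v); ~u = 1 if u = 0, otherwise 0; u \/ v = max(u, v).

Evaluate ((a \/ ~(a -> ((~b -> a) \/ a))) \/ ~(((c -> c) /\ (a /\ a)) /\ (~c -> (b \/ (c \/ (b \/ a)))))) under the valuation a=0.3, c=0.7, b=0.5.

0.30

~b: Gödel ¬ of 0.5 = 0 (operand ≠ 0)
(~b -> a): 0 ≤ 0.3, so result = 1
((~b -> a) \/ a) = max(1, 0.3) = 1
(a -> ((~b -> a) \/ a)): 0.3 ≤ 1, so result = 1
~(a -> ((~b -> a) \/ a)): Gödel ¬ of 1 = 0 (operand ≠ 0)
(a \/ ~(a -> ((~b -> a) \/ a))) = max(0.3, 0) = 0.3
(c -> c): 0.7 ≤ 0.7, so result = 1
(a /\ a) = min(0.3, 0.3) = 0.3
((c -> c) /\ (a /\ a)) = min(1, 0.3) = 0.3
~c: Gödel ¬ of 0.7 = 0 (operand ≠ 0)
(b \/ a) = max(0.5, 0.3) = 0.5
(c \/ (b \/ a)) = max(0.7, 0.5) = 0.7
(b \/ (c \/ (b \/ a))) = max(0.5, 0.7) = 0.7
(~c -> (b \/ (c \/ (b \/ a)))): 0 ≤ 0.7, so result = 1
(((c -> c) /\ (a /\ a)) /\ (~c -> (b \/ (c \/ (b \/ a))))) = min(0.3, 1) = 0.3
~(((c -> c) /\ (a /\ a)) /\ (~c -> (b \/ (c \/ (b \/ a))))): Gödel ¬ of 0.3 = 0 (operand ≠ 0)
((a \/ ~(a -> ((~b -> a) \/ a))) \/ ~(((c -> c) /\ (a /\ a)) /\ (~c -> (b \/ (c \/ (b \/ a)))))) = max(0.3, 0) = 0.3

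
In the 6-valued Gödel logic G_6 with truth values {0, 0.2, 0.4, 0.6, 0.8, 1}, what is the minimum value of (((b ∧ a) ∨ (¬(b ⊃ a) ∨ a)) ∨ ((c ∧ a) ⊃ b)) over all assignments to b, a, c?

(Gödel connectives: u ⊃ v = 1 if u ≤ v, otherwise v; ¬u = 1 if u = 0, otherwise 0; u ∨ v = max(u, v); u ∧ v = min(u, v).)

The minimum is attained at b = 0, a = 0.2, c = 0.2:
  (b ∧ a) = min(0, 0.2) = 0
  (b ⊃ a): 0 ≤ 0.2, so result = 1
  ¬(b ⊃ a): Gödel ¬ of 1 = 0 (operand ≠ 0)
  (¬(b ⊃ a) ∨ a) = max(0, 0.2) = 0.2
  ((b ∧ a) ∨ (¬(b ⊃ a) ∨ a)) = max(0, 0.2) = 0.2
  (c ∧ a) = min(0.2, 0.2) = 0.2
  ((c ∧ a) ⊃ b): 0.2 > 0, so result = 0
  (((b ∧ a) ∨ (¬(b ⊃ a) ∨ a)) ∨ ((c ∧ a) ⊃ b)) = max(0.2, 0) = 0.2
Checking all 216 assignments confirms none give a value below 0.20.

0.20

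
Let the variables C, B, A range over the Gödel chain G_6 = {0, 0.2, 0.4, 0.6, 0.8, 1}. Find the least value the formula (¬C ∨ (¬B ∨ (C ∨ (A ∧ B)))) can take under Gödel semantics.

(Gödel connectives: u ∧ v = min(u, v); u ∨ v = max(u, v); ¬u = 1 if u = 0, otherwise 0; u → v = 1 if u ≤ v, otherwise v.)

0.20

The minimum is attained at C = 0.2, B = 0.2, A = 0:
  ¬C: Gödel ¬ of 0.2 = 0 (operand ≠ 0)
  ¬B: Gödel ¬ of 0.2 = 0 (operand ≠ 0)
  (A ∧ B) = min(0, 0.2) = 0
  (C ∨ (A ∧ B)) = max(0.2, 0) = 0.2
  (¬B ∨ (C ∨ (A ∧ B))) = max(0, 0.2) = 0.2
  (¬C ∨ (¬B ∨ (C ∨ (A ∧ B)))) = max(0, 0.2) = 0.2
Checking all 216 assignments confirms none give a value below 0.20.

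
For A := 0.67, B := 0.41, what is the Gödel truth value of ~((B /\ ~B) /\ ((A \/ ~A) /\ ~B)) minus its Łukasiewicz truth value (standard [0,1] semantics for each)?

Gödel evaluation:
  ~B: Gödel ¬ of 0.41 = 0 (operand ≠ 0)
  (B /\ ~B) = min(0.41, 0) = 0
  ~A: Gödel ¬ of 0.67 = 0 (operand ≠ 0)
  (A \/ ~A) = max(0.67, 0) = 0.67
  ~B: Gödel ¬ of 0.41 = 0 (operand ≠ 0)
  ((A \/ ~A) /\ ~B) = min(0.67, 0) = 0
  ((B /\ ~B) /\ ((A \/ ~A) /\ ~B)) = min(0, 0) = 0
  ~((B /\ ~B) /\ ((A \/ ~A) /\ ~B)): Gödel ¬ of 0 = 1 (operand is 0)
  Gödel value = 1
Łukasiewicz evaluation:
  ~B: Łukasiewicz ¬ gives 1 − 0.41 = 0.59
  (B /\ ~B) = min(0.41, 0.59) = 0.41
  ~A: Łukasiewicz ¬ gives 1 − 0.67 = 0.33
  (A \/ ~A) = max(0.67, 0.33) = 0.67
  ~B: Łukasiewicz ¬ gives 1 − 0.41 = 0.59
  ((A \/ ~A) /\ ~B) = min(0.67, 0.59) = 0.59
  ((B /\ ~B) /\ ((A \/ ~A) /\ ~B)) = min(0.41, 0.59) = 0.41
  ~((B /\ ~B) /\ ((A \/ ~A) /\ ~B)): Łukasiewicz ¬ gives 1 − 0.41 = 0.59
  Łukasiewicz value = 0.59
Difference: 1 − 0.59 = 0.41

0.41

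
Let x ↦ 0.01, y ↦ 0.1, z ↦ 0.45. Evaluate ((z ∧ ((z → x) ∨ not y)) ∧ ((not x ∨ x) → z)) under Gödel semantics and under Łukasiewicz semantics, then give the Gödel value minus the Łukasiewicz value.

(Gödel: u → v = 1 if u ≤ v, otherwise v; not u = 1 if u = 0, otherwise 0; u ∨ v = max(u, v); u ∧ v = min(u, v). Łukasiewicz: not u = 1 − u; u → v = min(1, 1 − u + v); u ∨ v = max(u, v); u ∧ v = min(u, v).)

Gödel evaluation:
  (z → x): 0.45 > 0.01, so result = 0.01
  not y: Gödel ¬ of 0.1 = 0 (operand ≠ 0)
  ((z → x) ∨ not y) = max(0.01, 0) = 0.01
  (z ∧ ((z → x) ∨ not y)) = min(0.45, 0.01) = 0.01
  not x: Gödel ¬ of 0.01 = 0 (operand ≠ 0)
  (not x ∨ x) = max(0, 0.01) = 0.01
  ((not x ∨ x) → z): 0.01 ≤ 0.45, so result = 1
  ((z ∧ ((z → x) ∨ not y)) ∧ ((not x ∨ x) → z)) = min(0.01, 1) = 0.01
  Gödel value = 0.01
Łukasiewicz evaluation:
  (z → x): min(1, 1 − 0.45 + 0.01) = 0.56
  not y: Łukasiewicz ¬ gives 1 − 0.1 = 0.9
  ((z → x) ∨ not y) = max(0.56, 0.9) = 0.9
  (z ∧ ((z → x) ∨ not y)) = min(0.45, 0.9) = 0.45
  not x: Łukasiewicz ¬ gives 1 − 0.01 = 0.99
  (not x ∨ x) = max(0.99, 0.01) = 0.99
  ((not x ∨ x) → z): min(1, 1 − 0.99 + 0.45) = 0.46
  ((z ∧ ((z → x) ∨ not y)) ∧ ((not x ∨ x) → z)) = min(0.45, 0.46) = 0.45
  Łukasiewicz value = 0.45
Difference: 0.01 − 0.45 = -0.44

-0.44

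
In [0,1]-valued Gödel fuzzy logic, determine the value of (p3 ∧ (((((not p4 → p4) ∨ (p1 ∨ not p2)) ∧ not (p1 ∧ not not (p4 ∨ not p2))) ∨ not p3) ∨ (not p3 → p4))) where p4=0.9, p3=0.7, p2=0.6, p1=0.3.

0.70

not p4: Gödel ¬ of 0.9 = 0 (operand ≠ 0)
(not p4 → p4): 0 ≤ 0.9, so result = 1
not p2: Gödel ¬ of 0.6 = 0 (operand ≠ 0)
(p1 ∨ not p2) = max(0.3, 0) = 0.3
((not p4 → p4) ∨ (p1 ∨ not p2)) = max(1, 0.3) = 1
not p2: Gödel ¬ of 0.6 = 0 (operand ≠ 0)
(p4 ∨ not p2) = max(0.9, 0) = 0.9
not (p4 ∨ not p2): Gödel ¬ of 0.9 = 0 (operand ≠ 0)
not not (p4 ∨ not p2): Gödel ¬ of 0 = 1 (operand is 0)
(p1 ∧ not not (p4 ∨ not p2)) = min(0.3, 1) = 0.3
not (p1 ∧ not not (p4 ∨ not p2)): Gödel ¬ of 0.3 = 0 (operand ≠ 0)
(((not p4 → p4) ∨ (p1 ∨ not p2)) ∧ not (p1 ∧ not not (p4 ∨ not p2))) = min(1, 0) = 0
not p3: Gödel ¬ of 0.7 = 0 (operand ≠ 0)
((((not p4 → p4) ∨ (p1 ∨ not p2)) ∧ not (p1 ∧ not not (p4 ∨ not p2))) ∨ not p3) = max(0, 0) = 0
not p3: Gödel ¬ of 0.7 = 0 (operand ≠ 0)
(not p3 → p4): 0 ≤ 0.9, so result = 1
(((((not p4 → p4) ∨ (p1 ∨ not p2)) ∧ not (p1 ∧ not not (p4 ∨ not p2))) ∨ not p3) ∨ (not p3 → p4)) = max(0, 1) = 1
(p3 ∧ (((((not p4 → p4) ∨ (p1 ∨ not p2)) ∧ not (p1 ∧ not not (p4 ∨ not p2))) ∨ not p3) ∨ (not p3 → p4))) = min(0.7, 1) = 0.7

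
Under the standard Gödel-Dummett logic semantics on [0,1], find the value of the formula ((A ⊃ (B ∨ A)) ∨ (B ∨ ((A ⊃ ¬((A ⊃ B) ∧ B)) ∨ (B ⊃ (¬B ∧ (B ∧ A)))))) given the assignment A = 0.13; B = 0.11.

1.00

(B ∨ A) = max(0.11, 0.13) = 0.13
(A ⊃ (B ∨ A)): 0.13 ≤ 0.13, so result = 1
(A ⊃ B): 0.13 > 0.11, so result = 0.11
((A ⊃ B) ∧ B) = min(0.11, 0.11) = 0.11
¬((A ⊃ B) ∧ B): Gödel ¬ of 0.11 = 0 (operand ≠ 0)
(A ⊃ ¬((A ⊃ B) ∧ B)): 0.13 > 0, so result = 0
¬B: Gödel ¬ of 0.11 = 0 (operand ≠ 0)
(B ∧ A) = min(0.11, 0.13) = 0.11
(¬B ∧ (B ∧ A)) = min(0, 0.11) = 0
(B ⊃ (¬B ∧ (B ∧ A))): 0.11 > 0, so result = 0
((A ⊃ ¬((A ⊃ B) ∧ B)) ∨ (B ⊃ (¬B ∧ (B ∧ A)))) = max(0, 0) = 0
(B ∨ ((A ⊃ ¬((A ⊃ B) ∧ B)) ∨ (B ⊃ (¬B ∧ (B ∧ A))))) = max(0.11, 0) = 0.11
((A ⊃ (B ∨ A)) ∨ (B ∨ ((A ⊃ ¬((A ⊃ B) ∧ B)) ∨ (B ⊃ (¬B ∧ (B ∧ A)))))) = max(1, 0.11) = 1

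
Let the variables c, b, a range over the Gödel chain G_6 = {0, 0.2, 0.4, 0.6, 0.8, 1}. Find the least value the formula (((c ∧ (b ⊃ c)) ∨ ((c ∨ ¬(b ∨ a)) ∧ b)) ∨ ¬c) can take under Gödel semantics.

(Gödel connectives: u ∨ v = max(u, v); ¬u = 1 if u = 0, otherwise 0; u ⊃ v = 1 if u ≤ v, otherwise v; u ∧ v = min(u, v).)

The minimum is attained at c = 0.2, b = 0, a = 0:
  (b ⊃ c): 0 ≤ 0.2, so result = 1
  (c ∧ (b ⊃ c)) = min(0.2, 1) = 0.2
  (b ∨ a) = max(0, 0) = 0
  ¬(b ∨ a): Gödel ¬ of 0 = 1 (operand is 0)
  (c ∨ ¬(b ∨ a)) = max(0.2, 1) = 1
  ((c ∨ ¬(b ∨ a)) ∧ b) = min(1, 0) = 0
  ((c ∧ (b ⊃ c)) ∨ ((c ∨ ¬(b ∨ a)) ∧ b)) = max(0.2, 0) = 0.2
  ¬c: Gödel ¬ of 0.2 = 0 (operand ≠ 0)
  (((c ∧ (b ⊃ c)) ∨ ((c ∨ ¬(b ∨ a)) ∧ b)) ∨ ¬c) = max(0.2, 0) = 0.2
Checking all 216 assignments confirms none give a value below 0.20.

0.20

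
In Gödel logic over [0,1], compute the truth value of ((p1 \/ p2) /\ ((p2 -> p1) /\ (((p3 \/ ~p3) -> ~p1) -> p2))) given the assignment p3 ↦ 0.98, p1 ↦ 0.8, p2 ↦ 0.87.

0.80

(p1 \/ p2) = max(0.8, 0.87) = 0.87
(p2 -> p1): 0.87 > 0.8, so result = 0.8
~p3: Gödel ¬ of 0.98 = 0 (operand ≠ 0)
(p3 \/ ~p3) = max(0.98, 0) = 0.98
~p1: Gödel ¬ of 0.8 = 0 (operand ≠ 0)
((p3 \/ ~p3) -> ~p1): 0.98 > 0, so result = 0
(((p3 \/ ~p3) -> ~p1) -> p2): 0 ≤ 0.87, so result = 1
((p2 -> p1) /\ (((p3 \/ ~p3) -> ~p1) -> p2)) = min(0.8, 1) = 0.8
((p1 \/ p2) /\ ((p2 -> p1) /\ (((p3 \/ ~p3) -> ~p1) -> p2))) = min(0.87, 0.8) = 0.8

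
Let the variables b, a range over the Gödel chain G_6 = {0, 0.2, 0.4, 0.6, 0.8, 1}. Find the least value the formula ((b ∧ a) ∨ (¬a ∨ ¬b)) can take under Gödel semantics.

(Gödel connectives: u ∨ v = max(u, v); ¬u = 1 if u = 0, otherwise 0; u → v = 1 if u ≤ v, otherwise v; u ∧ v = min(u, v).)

The minimum is attained at b = 0.2, a = 0.2:
  (b ∧ a) = min(0.2, 0.2) = 0.2
  ¬a: Gödel ¬ of 0.2 = 0 (operand ≠ 0)
  ¬b: Gödel ¬ of 0.2 = 0 (operand ≠ 0)
  (¬a ∨ ¬b) = max(0, 0) = 0
  ((b ∧ a) ∨ (¬a ∨ ¬b)) = max(0.2, 0) = 0.2
Checking all 36 assignments confirms none give a value below 0.20.

0.20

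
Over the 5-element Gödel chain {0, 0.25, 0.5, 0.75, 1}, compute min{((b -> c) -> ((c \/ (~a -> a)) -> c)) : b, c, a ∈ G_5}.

The minimum is attained at b = 0, c = 0, a = 0.25:
  (b -> c): 0 ≤ 0, so result = 1
  ~a: Gödel ¬ of 0.25 = 0 (operand ≠ 0)
  (~a -> a): 0 ≤ 0.25, so result = 1
  (c \/ (~a -> a)) = max(0, 1) = 1
  ((c \/ (~a -> a)) -> c): 1 > 0, so result = 0
  ((b -> c) -> ((c \/ (~a -> a)) -> c)): 1 > 0, so result = 0
Checking all 125 assignments confirms none give a value below 0.00.

0.00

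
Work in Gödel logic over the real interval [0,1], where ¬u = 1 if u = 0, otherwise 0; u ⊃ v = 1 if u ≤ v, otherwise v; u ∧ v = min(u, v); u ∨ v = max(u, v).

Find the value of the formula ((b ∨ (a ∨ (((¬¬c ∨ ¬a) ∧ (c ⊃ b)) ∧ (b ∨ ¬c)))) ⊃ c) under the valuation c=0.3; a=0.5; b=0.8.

0.30

¬c: Gödel ¬ of 0.3 = 0 (operand ≠ 0)
¬¬c: Gödel ¬ of 0 = 1 (operand is 0)
¬a: Gödel ¬ of 0.5 = 0 (operand ≠ 0)
(¬¬c ∨ ¬a) = max(1, 0) = 1
(c ⊃ b): 0.3 ≤ 0.8, so result = 1
((¬¬c ∨ ¬a) ∧ (c ⊃ b)) = min(1, 1) = 1
¬c: Gödel ¬ of 0.3 = 0 (operand ≠ 0)
(b ∨ ¬c) = max(0.8, 0) = 0.8
(((¬¬c ∨ ¬a) ∧ (c ⊃ b)) ∧ (b ∨ ¬c)) = min(1, 0.8) = 0.8
(a ∨ (((¬¬c ∨ ¬a) ∧ (c ⊃ b)) ∧ (b ∨ ¬c))) = max(0.5, 0.8) = 0.8
(b ∨ (a ∨ (((¬¬c ∨ ¬a) ∧ (c ⊃ b)) ∧ (b ∨ ¬c)))) = max(0.8, 0.8) = 0.8
((b ∨ (a ∨ (((¬¬c ∨ ¬a) ∧ (c ⊃ b)) ∧ (b ∨ ¬c)))) ⊃ c): 0.8 > 0.3, so result = 0.3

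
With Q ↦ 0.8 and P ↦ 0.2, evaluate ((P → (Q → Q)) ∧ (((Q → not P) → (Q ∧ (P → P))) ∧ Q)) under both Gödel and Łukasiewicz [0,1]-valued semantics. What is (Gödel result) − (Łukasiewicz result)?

0.00

Gödel evaluation:
  (Q → Q): 0.8 ≤ 0.8, so result = 1
  (P → (Q → Q)): 0.2 ≤ 1, so result = 1
  not P: Gödel ¬ of 0.2 = 0 (operand ≠ 0)
  (Q → not P): 0.8 > 0, so result = 0
  (P → P): 0.2 ≤ 0.2, so result = 1
  (Q ∧ (P → P)) = min(0.8, 1) = 0.8
  ((Q → not P) → (Q ∧ (P → P))): 0 ≤ 0.8, so result = 1
  (((Q → not P) → (Q ∧ (P → P))) ∧ Q) = min(1, 0.8) = 0.8
  ((P → (Q → Q)) ∧ (((Q → not P) → (Q ∧ (P → P))) ∧ Q)) = min(1, 0.8) = 0.8
  Gödel value = 0.8
Łukasiewicz evaluation:
  (Q → Q): min(1, 1 − 0.8 + 0.8) = 1
  (P → (Q → Q)): min(1, 1 − 0.2 + 1) = 1
  not P: Łukasiewicz ¬ gives 1 − 0.2 = 0.8
  (Q → not P): min(1, 1 − 0.8 + 0.8) = 1
  (P → P): min(1, 1 − 0.2 + 0.2) = 1
  (Q ∧ (P → P)) = min(0.8, 1) = 0.8
  ((Q → not P) → (Q ∧ (P → P))): min(1, 1 − 1 + 0.8) = 0.8
  (((Q → not P) → (Q ∧ (P → P))) ∧ Q) = min(0.8, 0.8) = 0.8
  ((P → (Q → Q)) ∧ (((Q → not P) → (Q ∧ (P → P))) ∧ Q)) = min(1, 0.8) = 0.8
  Łukasiewicz value = 0.8
Difference: 0.8 − 0.8 = 0.00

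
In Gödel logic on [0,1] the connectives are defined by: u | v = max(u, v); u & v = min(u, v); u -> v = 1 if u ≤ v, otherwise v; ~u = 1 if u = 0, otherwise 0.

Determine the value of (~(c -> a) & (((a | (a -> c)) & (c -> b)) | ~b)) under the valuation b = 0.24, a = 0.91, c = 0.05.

(c -> a): 0.05 ≤ 0.91, so result = 1
~(c -> a): Gödel ¬ of 1 = 0 (operand ≠ 0)
(a -> c): 0.91 > 0.05, so result = 0.05
(a | (a -> c)) = max(0.91, 0.05) = 0.91
(c -> b): 0.05 ≤ 0.24, so result = 1
((a | (a -> c)) & (c -> b)) = min(0.91, 1) = 0.91
~b: Gödel ¬ of 0.24 = 0 (operand ≠ 0)
(((a | (a -> c)) & (c -> b)) | ~b) = max(0.91, 0) = 0.91
(~(c -> a) & (((a | (a -> c)) & (c -> b)) | ~b)) = min(0, 0.91) = 0

0.00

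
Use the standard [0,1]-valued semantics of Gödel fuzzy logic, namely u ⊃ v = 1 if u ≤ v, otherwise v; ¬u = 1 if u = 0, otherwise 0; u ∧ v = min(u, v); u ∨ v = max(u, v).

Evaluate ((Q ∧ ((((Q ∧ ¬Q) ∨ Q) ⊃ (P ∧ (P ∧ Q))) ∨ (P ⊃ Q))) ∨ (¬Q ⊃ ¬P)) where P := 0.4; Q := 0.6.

1.00

¬Q: Gödel ¬ of 0.6 = 0 (operand ≠ 0)
(Q ∧ ¬Q) = min(0.6, 0) = 0
((Q ∧ ¬Q) ∨ Q) = max(0, 0.6) = 0.6
(P ∧ Q) = min(0.4, 0.6) = 0.4
(P ∧ (P ∧ Q)) = min(0.4, 0.4) = 0.4
(((Q ∧ ¬Q) ∨ Q) ⊃ (P ∧ (P ∧ Q))): 0.6 > 0.4, so result = 0.4
(P ⊃ Q): 0.4 ≤ 0.6, so result = 1
((((Q ∧ ¬Q) ∨ Q) ⊃ (P ∧ (P ∧ Q))) ∨ (P ⊃ Q)) = max(0.4, 1) = 1
(Q ∧ ((((Q ∧ ¬Q) ∨ Q) ⊃ (P ∧ (P ∧ Q))) ∨ (P ⊃ Q))) = min(0.6, 1) = 0.6
¬Q: Gödel ¬ of 0.6 = 0 (operand ≠ 0)
¬P: Gödel ¬ of 0.4 = 0 (operand ≠ 0)
(¬Q ⊃ ¬P): 0 ≤ 0, so result = 1
((Q ∧ ((((Q ∧ ¬Q) ∨ Q) ⊃ (P ∧ (P ∧ Q))) ∨ (P ⊃ Q))) ∨ (¬Q ⊃ ¬P)) = max(0.6, 1) = 1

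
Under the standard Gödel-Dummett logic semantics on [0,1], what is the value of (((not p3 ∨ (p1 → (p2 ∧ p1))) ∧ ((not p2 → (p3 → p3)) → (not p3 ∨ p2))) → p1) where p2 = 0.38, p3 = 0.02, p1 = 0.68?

not p3: Gödel ¬ of 0.02 = 0 (operand ≠ 0)
(p2 ∧ p1) = min(0.38, 0.68) = 0.38
(p1 → (p2 ∧ p1)): 0.68 > 0.38, so result = 0.38
(not p3 ∨ (p1 → (p2 ∧ p1))) = max(0, 0.38) = 0.38
not p2: Gödel ¬ of 0.38 = 0 (operand ≠ 0)
(p3 → p3): 0.02 ≤ 0.02, so result = 1
(not p2 → (p3 → p3)): 0 ≤ 1, so result = 1
not p3: Gödel ¬ of 0.02 = 0 (operand ≠ 0)
(not p3 ∨ p2) = max(0, 0.38) = 0.38
((not p2 → (p3 → p3)) → (not p3 ∨ p2)): 1 > 0.38, so result = 0.38
((not p3 ∨ (p1 → (p2 ∧ p1))) ∧ ((not p2 → (p3 → p3)) → (not p3 ∨ p2))) = min(0.38, 0.38) = 0.38
(((not p3 ∨ (p1 → (p2 ∧ p1))) ∧ ((not p2 → (p3 → p3)) → (not p3 ∨ p2))) → p1): 0.38 ≤ 0.68, so result = 1

1.00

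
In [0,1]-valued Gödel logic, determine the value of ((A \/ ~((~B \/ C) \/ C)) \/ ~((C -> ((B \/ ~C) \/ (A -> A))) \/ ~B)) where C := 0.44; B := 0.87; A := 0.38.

0.38

~B: Gödel ¬ of 0.87 = 0 (operand ≠ 0)
(~B \/ C) = max(0, 0.44) = 0.44
((~B \/ C) \/ C) = max(0.44, 0.44) = 0.44
~((~B \/ C) \/ C): Gödel ¬ of 0.44 = 0 (operand ≠ 0)
(A \/ ~((~B \/ C) \/ C)) = max(0.38, 0) = 0.38
~C: Gödel ¬ of 0.44 = 0 (operand ≠ 0)
(B \/ ~C) = max(0.87, 0) = 0.87
(A -> A): 0.38 ≤ 0.38, so result = 1
((B \/ ~C) \/ (A -> A)) = max(0.87, 1) = 1
(C -> ((B \/ ~C) \/ (A -> A))): 0.44 ≤ 1, so result = 1
~B: Gödel ¬ of 0.87 = 0 (operand ≠ 0)
((C -> ((B \/ ~C) \/ (A -> A))) \/ ~B) = max(1, 0) = 1
~((C -> ((B \/ ~C) \/ (A -> A))) \/ ~B): Gödel ¬ of 1 = 0 (operand ≠ 0)
((A \/ ~((~B \/ C) \/ C)) \/ ~((C -> ((B \/ ~C) \/ (A -> A))) \/ ~B)) = max(0.38, 0) = 0.38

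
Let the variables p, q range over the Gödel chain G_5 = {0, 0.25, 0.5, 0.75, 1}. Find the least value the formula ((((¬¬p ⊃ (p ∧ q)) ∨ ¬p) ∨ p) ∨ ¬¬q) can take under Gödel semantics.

The minimum is attained at p = 0.25, q = 0:
  ¬p: Gödel ¬ of 0.25 = 0 (operand ≠ 0)
  ¬¬p: Gödel ¬ of 0 = 1 (operand is 0)
  (p ∧ q) = min(0.25, 0) = 0
  (¬¬p ⊃ (p ∧ q)): 1 > 0, so result = 0
  ¬p: Gödel ¬ of 0.25 = 0 (operand ≠ 0)
  ((¬¬p ⊃ (p ∧ q)) ∨ ¬p) = max(0, 0) = 0
  (((¬¬p ⊃ (p ∧ q)) ∨ ¬p) ∨ p) = max(0, 0.25) = 0.25
  ¬q: Gödel ¬ of 0 = 1 (operand is 0)
  ¬¬q: Gödel ¬ of 1 = 0 (operand ≠ 0)
  ((((¬¬p ⊃ (p ∧ q)) ∨ ¬p) ∨ p) ∨ ¬¬q) = max(0.25, 0) = 0.25
Checking all 25 assignments confirms none give a value below 0.25.

0.25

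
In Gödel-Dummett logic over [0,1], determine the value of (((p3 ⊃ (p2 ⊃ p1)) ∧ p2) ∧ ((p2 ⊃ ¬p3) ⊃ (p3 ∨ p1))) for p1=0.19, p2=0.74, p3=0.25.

(p2 ⊃ p1): 0.74 > 0.19, so result = 0.19
(p3 ⊃ (p2 ⊃ p1)): 0.25 > 0.19, so result = 0.19
((p3 ⊃ (p2 ⊃ p1)) ∧ p2) = min(0.19, 0.74) = 0.19
¬p3: Gödel ¬ of 0.25 = 0 (operand ≠ 0)
(p2 ⊃ ¬p3): 0.74 > 0, so result = 0
(p3 ∨ p1) = max(0.25, 0.19) = 0.25
((p2 ⊃ ¬p3) ⊃ (p3 ∨ p1)): 0 ≤ 0.25, so result = 1
(((p3 ⊃ (p2 ⊃ p1)) ∧ p2) ∧ ((p2 ⊃ ¬p3) ⊃ (p3 ∨ p1))) = min(0.19, 1) = 0.19

0.19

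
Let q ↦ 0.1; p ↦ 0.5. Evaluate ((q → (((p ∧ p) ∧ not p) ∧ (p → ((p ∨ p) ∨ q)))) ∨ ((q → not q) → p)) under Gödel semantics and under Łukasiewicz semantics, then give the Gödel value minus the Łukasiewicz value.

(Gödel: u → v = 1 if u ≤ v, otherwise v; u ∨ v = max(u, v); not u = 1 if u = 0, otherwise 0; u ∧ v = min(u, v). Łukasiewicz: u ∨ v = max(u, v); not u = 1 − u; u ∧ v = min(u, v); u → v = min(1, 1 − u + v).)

Gödel evaluation:
  (p ∧ p) = min(0.5, 0.5) = 0.5
  not p: Gödel ¬ of 0.5 = 0 (operand ≠ 0)
  ((p ∧ p) ∧ not p) = min(0.5, 0) = 0
  (p ∨ p) = max(0.5, 0.5) = 0.5
  ((p ∨ p) ∨ q) = max(0.5, 0.1) = 0.5
  (p → ((p ∨ p) ∨ q)): 0.5 ≤ 0.5, so result = 1
  (((p ∧ p) ∧ not p) ∧ (p → ((p ∨ p) ∨ q))) = min(0, 1) = 0
  (q → (((p ∧ p) ∧ not p) ∧ (p → ((p ∨ p) ∨ q)))): 0.1 > 0, so result = 0
  not q: Gödel ¬ of 0.1 = 0 (operand ≠ 0)
  (q → not q): 0.1 > 0, so result = 0
  ((q → not q) → p): 0 ≤ 0.5, so result = 1
  ((q → (((p ∧ p) ∧ not p) ∧ (p → ((p ∨ p) ∨ q)))) ∨ ((q → not q) → p)) = max(0, 1) = 1
  Gödel value = 1
Łukasiewicz evaluation:
  (p ∧ p) = min(0.5, 0.5) = 0.5
  not p: Łukasiewicz ¬ gives 1 − 0.5 = 0.5
  ((p ∧ p) ∧ not p) = min(0.5, 0.5) = 0.5
  (p ∨ p) = max(0.5, 0.5) = 0.5
  ((p ∨ p) ∨ q) = max(0.5, 0.1) = 0.5
  (p → ((p ∨ p) ∨ q)): min(1, 1 − 0.5 + 0.5) = 1
  (((p ∧ p) ∧ not p) ∧ (p → ((p ∨ p) ∨ q))) = min(0.5, 1) = 0.5
  (q → (((p ∧ p) ∧ not p) ∧ (p → ((p ∨ p) ∨ q)))): min(1, 1 − 0.1 + 0.5) = 1
  not q: Łukasiewicz ¬ gives 1 − 0.1 = 0.9
  (q → not q): min(1, 1 − 0.1 + 0.9) = 1
  ((q → not q) → p): min(1, 1 − 1 + 0.5) = 0.5
  ((q → (((p ∧ p) ∧ not p) ∧ (p → ((p ∨ p) ∨ q)))) ∨ ((q → not q) → p)) = max(1, 0.5) = 1
  Łukasiewicz value = 1
Difference: 1 − 1 = 0.00

0.00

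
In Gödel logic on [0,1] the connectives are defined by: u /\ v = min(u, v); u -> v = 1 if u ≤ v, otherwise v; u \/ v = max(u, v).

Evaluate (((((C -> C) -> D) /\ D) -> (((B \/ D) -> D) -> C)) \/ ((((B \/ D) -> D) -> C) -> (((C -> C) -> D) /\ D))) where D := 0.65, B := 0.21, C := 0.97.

1.00

(C -> C): 0.97 ≤ 0.97, so result = 1
((C -> C) -> D): 1 > 0.65, so result = 0.65
(((C -> C) -> D) /\ D) = min(0.65, 0.65) = 0.65
(B \/ D) = max(0.21, 0.65) = 0.65
((B \/ D) -> D): 0.65 ≤ 0.65, so result = 1
(((B \/ D) -> D) -> C): 1 > 0.97, so result = 0.97
((((C -> C) -> D) /\ D) -> (((B \/ D) -> D) -> C)): 0.65 ≤ 0.97, so result = 1
(B \/ D) = max(0.21, 0.65) = 0.65
((B \/ D) -> D): 0.65 ≤ 0.65, so result = 1
(((B \/ D) -> D) -> C): 1 > 0.97, so result = 0.97
(C -> C): 0.97 ≤ 0.97, so result = 1
((C -> C) -> D): 1 > 0.65, so result = 0.65
(((C -> C) -> D) /\ D) = min(0.65, 0.65) = 0.65
((((B \/ D) -> D) -> C) -> (((C -> C) -> D) /\ D)): 0.97 > 0.65, so result = 0.65
(((((C -> C) -> D) /\ D) -> (((B \/ D) -> D) -> C)) \/ ((((B \/ D) -> D) -> C) -> (((C -> C) -> D) /\ D))) = max(1, 0.65) = 1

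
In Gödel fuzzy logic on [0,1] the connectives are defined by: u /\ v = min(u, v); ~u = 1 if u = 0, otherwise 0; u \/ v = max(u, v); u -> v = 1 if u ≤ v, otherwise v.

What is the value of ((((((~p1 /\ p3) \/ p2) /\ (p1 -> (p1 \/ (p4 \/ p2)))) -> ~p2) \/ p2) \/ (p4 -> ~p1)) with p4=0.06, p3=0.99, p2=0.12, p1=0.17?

0.12

~p1: Gödel ¬ of 0.17 = 0 (operand ≠ 0)
(~p1 /\ p3) = min(0, 0.99) = 0
((~p1 /\ p3) \/ p2) = max(0, 0.12) = 0.12
(p4 \/ p2) = max(0.06, 0.12) = 0.12
(p1 \/ (p4 \/ p2)) = max(0.17, 0.12) = 0.17
(p1 -> (p1 \/ (p4 \/ p2))): 0.17 ≤ 0.17, so result = 1
(((~p1 /\ p3) \/ p2) /\ (p1 -> (p1 \/ (p4 \/ p2)))) = min(0.12, 1) = 0.12
~p2: Gödel ¬ of 0.12 = 0 (operand ≠ 0)
((((~p1 /\ p3) \/ p2) /\ (p1 -> (p1 \/ (p4 \/ p2)))) -> ~p2): 0.12 > 0, so result = 0
(((((~p1 /\ p3) \/ p2) /\ (p1 -> (p1 \/ (p4 \/ p2)))) -> ~p2) \/ p2) = max(0, 0.12) = 0.12
~p1: Gödel ¬ of 0.17 = 0 (operand ≠ 0)
(p4 -> ~p1): 0.06 > 0, so result = 0
((((((~p1 /\ p3) \/ p2) /\ (p1 -> (p1 \/ (p4 \/ p2)))) -> ~p2) \/ p2) \/ (p4 -> ~p1)) = max(0.12, 0) = 0.12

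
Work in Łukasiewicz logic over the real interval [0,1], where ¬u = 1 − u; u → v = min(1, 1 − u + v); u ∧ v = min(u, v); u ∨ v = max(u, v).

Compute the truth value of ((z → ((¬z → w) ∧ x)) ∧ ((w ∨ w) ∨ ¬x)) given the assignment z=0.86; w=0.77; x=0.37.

0.51

¬z: Łukasiewicz ¬ gives 1 − 0.86 = 0.14
(¬z → w): min(1, 1 − 0.14 + 0.77) = 1
((¬z → w) ∧ x) = min(1, 0.37) = 0.37
(z → ((¬z → w) ∧ x)): min(1, 1 − 0.86 + 0.37) = 0.51
(w ∨ w) = max(0.77, 0.77) = 0.77
¬x: Łukasiewicz ¬ gives 1 − 0.37 = 0.63
((w ∨ w) ∨ ¬x) = max(0.77, 0.63) = 0.77
((z → ((¬z → w) ∧ x)) ∧ ((w ∨ w) ∨ ¬x)) = min(0.51, 0.77) = 0.51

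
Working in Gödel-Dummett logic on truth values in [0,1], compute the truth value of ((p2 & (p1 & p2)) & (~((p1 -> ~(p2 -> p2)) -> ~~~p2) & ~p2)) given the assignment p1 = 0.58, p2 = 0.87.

0.00

(p1 & p2) = min(0.58, 0.87) = 0.58
(p2 & (p1 & p2)) = min(0.87, 0.58) = 0.58
(p2 -> p2): 0.87 ≤ 0.87, so result = 1
~(p2 -> p2): Gödel ¬ of 1 = 0 (operand ≠ 0)
(p1 -> ~(p2 -> p2)): 0.58 > 0, so result = 0
~p2: Gödel ¬ of 0.87 = 0 (operand ≠ 0)
~~p2: Gödel ¬ of 0 = 1 (operand is 0)
~~~p2: Gödel ¬ of 1 = 0 (operand ≠ 0)
((p1 -> ~(p2 -> p2)) -> ~~~p2): 0 ≤ 0, so result = 1
~((p1 -> ~(p2 -> p2)) -> ~~~p2): Gödel ¬ of 1 = 0 (operand ≠ 0)
~p2: Gödel ¬ of 0.87 = 0 (operand ≠ 0)
(~((p1 -> ~(p2 -> p2)) -> ~~~p2) & ~p2) = min(0, 0) = 0
((p2 & (p1 & p2)) & (~((p1 -> ~(p2 -> p2)) -> ~~~p2) & ~p2)) = min(0.58, 0) = 0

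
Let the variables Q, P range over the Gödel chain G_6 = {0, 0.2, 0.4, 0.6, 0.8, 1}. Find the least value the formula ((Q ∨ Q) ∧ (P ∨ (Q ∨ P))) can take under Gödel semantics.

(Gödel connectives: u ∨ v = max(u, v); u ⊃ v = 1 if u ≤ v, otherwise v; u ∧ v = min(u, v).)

0.00

The minimum is attained at Q = 0, P = 0:
  (Q ∨ Q) = max(0, 0) = 0
  (Q ∨ P) = max(0, 0) = 0
  (P ∨ (Q ∨ P)) = max(0, 0) = 0
  ((Q ∨ Q) ∧ (P ∨ (Q ∨ P))) = min(0, 0) = 0
Checking all 36 assignments confirms none give a value below 0.00.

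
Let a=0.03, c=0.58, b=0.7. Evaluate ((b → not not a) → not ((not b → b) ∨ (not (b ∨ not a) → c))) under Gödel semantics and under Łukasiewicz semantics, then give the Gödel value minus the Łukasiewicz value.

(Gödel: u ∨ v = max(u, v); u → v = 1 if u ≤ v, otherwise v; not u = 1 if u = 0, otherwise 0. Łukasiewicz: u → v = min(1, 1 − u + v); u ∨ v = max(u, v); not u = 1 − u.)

-0.67

Gödel evaluation:
  not a: Gödel ¬ of 0.03 = 0 (operand ≠ 0)
  not not a: Gödel ¬ of 0 = 1 (operand is 0)
  (b → not not a): 0.7 ≤ 1, so result = 1
  not b: Gödel ¬ of 0.7 = 0 (operand ≠ 0)
  (not b → b): 0 ≤ 0.7, so result = 1
  not a: Gödel ¬ of 0.03 = 0 (operand ≠ 0)
  (b ∨ not a) = max(0.7, 0) = 0.7
  not (b ∨ not a): Gödel ¬ of 0.7 = 0 (operand ≠ 0)
  (not (b ∨ not a) → c): 0 ≤ 0.58, so result = 1
  ((not b → b) ∨ (not (b ∨ not a) → c)) = max(1, 1) = 1
  not ((not b → b) ∨ (not (b ∨ not a) → c)): Gödel ¬ of 1 = 0 (operand ≠ 0)
  ((b → not not a) → not ((not b → b) ∨ (not (b ∨ not a) → c))): 1 > 0, so result = 0
  Gödel value = 0
Łukasiewicz evaluation:
  not a: Łukasiewicz ¬ gives 1 − 0.03 = 0.97
  not not a: Łukasiewicz ¬ gives 1 − 0.97 = 0.03
  (b → not not a): min(1, 1 − 0.7 + 0.03) = 0.33
  not b: Łukasiewicz ¬ gives 1 − 0.7 = 0.3
  (not b → b): min(1, 1 − 0.3 + 0.7) = 1
  not a: Łukasiewicz ¬ gives 1 − 0.03 = 0.97
  (b ∨ not a) = max(0.7, 0.97) = 0.97
  not (b ∨ not a): Łukasiewicz ¬ gives 1 − 0.97 = 0.03
  (not (b ∨ not a) → c): min(1, 1 − 0.03 + 0.58) = 1
  ((not b → b) ∨ (not (b ∨ not a) → c)) = max(1, 1) = 1
  not ((not b → b) ∨ (not (b ∨ not a) → c)): Łukasiewicz ¬ gives 1 − 1 = 0
  ((b → not not a) → not ((not b → b) ∨ (not (b ∨ not a) → c))): min(1, 1 − 0.33 + 0) = 0.67
  Łukasiewicz value = 0.67
Difference: 0 − 0.67 = -0.67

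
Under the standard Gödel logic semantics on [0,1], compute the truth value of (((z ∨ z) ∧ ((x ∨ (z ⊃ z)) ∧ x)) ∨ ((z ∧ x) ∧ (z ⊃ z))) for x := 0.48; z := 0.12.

(z ∨ z) = max(0.12, 0.12) = 0.12
(z ⊃ z): 0.12 ≤ 0.12, so result = 1
(x ∨ (z ⊃ z)) = max(0.48, 1) = 1
((x ∨ (z ⊃ z)) ∧ x) = min(1, 0.48) = 0.48
((z ∨ z) ∧ ((x ∨ (z ⊃ z)) ∧ x)) = min(0.12, 0.48) = 0.12
(z ∧ x) = min(0.12, 0.48) = 0.12
(z ⊃ z): 0.12 ≤ 0.12, so result = 1
((z ∧ x) ∧ (z ⊃ z)) = min(0.12, 1) = 0.12
(((z ∨ z) ∧ ((x ∨ (z ⊃ z)) ∧ x)) ∨ ((z ∧ x) ∧ (z ⊃ z))) = max(0.12, 0.12) = 0.12

0.12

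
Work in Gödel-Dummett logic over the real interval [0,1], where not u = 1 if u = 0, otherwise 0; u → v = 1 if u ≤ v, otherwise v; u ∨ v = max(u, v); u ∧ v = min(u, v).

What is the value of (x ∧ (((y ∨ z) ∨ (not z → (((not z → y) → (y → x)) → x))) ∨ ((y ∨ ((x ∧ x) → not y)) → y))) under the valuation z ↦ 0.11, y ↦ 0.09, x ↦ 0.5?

(y ∨ z) = max(0.09, 0.11) = 0.11
not z: Gödel ¬ of 0.11 = 0 (operand ≠ 0)
not z: Gödel ¬ of 0.11 = 0 (operand ≠ 0)
(not z → y): 0 ≤ 0.09, so result = 1
(y → x): 0.09 ≤ 0.5, so result = 1
((not z → y) → (y → x)): 1 ≤ 1, so result = 1
(((not z → y) → (y → x)) → x): 1 > 0.5, so result = 0.5
(not z → (((not z → y) → (y → x)) → x)): 0 ≤ 0.5, so result = 1
((y ∨ z) ∨ (not z → (((not z → y) → (y → x)) → x))) = max(0.11, 1) = 1
(x ∧ x) = min(0.5, 0.5) = 0.5
not y: Gödel ¬ of 0.09 = 0 (operand ≠ 0)
((x ∧ x) → not y): 0.5 > 0, so result = 0
(y ∨ ((x ∧ x) → not y)) = max(0.09, 0) = 0.09
((y ∨ ((x ∧ x) → not y)) → y): 0.09 ≤ 0.09, so result = 1
(((y ∨ z) ∨ (not z → (((not z → y) → (y → x)) → x))) ∨ ((y ∨ ((x ∧ x) → not y)) → y)) = max(1, 1) = 1
(x ∧ (((y ∨ z) ∨ (not z → (((not z → y) → (y → x)) → x))) ∨ ((y ∨ ((x ∧ x) → not y)) → y))) = min(0.5, 1) = 0.5

0.50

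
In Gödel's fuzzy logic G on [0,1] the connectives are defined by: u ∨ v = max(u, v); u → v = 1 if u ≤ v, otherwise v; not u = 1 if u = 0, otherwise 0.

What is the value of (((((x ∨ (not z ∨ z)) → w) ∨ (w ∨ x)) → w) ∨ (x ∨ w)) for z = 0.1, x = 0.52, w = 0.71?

not z: Gödel ¬ of 0.1 = 0 (operand ≠ 0)
(not z ∨ z) = max(0, 0.1) = 0.1
(x ∨ (not z ∨ z)) = max(0.52, 0.1) = 0.52
((x ∨ (not z ∨ z)) → w): 0.52 ≤ 0.71, so result = 1
(w ∨ x) = max(0.71, 0.52) = 0.71
(((x ∨ (not z ∨ z)) → w) ∨ (w ∨ x)) = max(1, 0.71) = 1
((((x ∨ (not z ∨ z)) → w) ∨ (w ∨ x)) → w): 1 > 0.71, so result = 0.71
(x ∨ w) = max(0.52, 0.71) = 0.71
(((((x ∨ (not z ∨ z)) → w) ∨ (w ∨ x)) → w) ∨ (x ∨ w)) = max(0.71, 0.71) = 0.71

0.71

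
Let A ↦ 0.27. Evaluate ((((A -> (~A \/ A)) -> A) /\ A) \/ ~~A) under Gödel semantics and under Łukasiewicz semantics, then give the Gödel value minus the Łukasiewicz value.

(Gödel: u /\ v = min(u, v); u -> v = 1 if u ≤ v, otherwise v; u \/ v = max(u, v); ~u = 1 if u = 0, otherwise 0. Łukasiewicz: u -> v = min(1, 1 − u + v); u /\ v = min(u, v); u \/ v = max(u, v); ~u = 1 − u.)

0.73

Gödel evaluation:
  ~A: Gödel ¬ of 0.27 = 0 (operand ≠ 0)
  (~A \/ A) = max(0, 0.27) = 0.27
  (A -> (~A \/ A)): 0.27 ≤ 0.27, so result = 1
  ((A -> (~A \/ A)) -> A): 1 > 0.27, so result = 0.27
  (((A -> (~A \/ A)) -> A) /\ A) = min(0.27, 0.27) = 0.27
  ~A: Gödel ¬ of 0.27 = 0 (operand ≠ 0)
  ~~A: Gödel ¬ of 0 = 1 (operand is 0)
  ((((A -> (~A \/ A)) -> A) /\ A) \/ ~~A) = max(0.27, 1) = 1
  Gödel value = 1
Łukasiewicz evaluation:
  ~A: Łukasiewicz ¬ gives 1 − 0.27 = 0.73
  (~A \/ A) = max(0.73, 0.27) = 0.73
  (A -> (~A \/ A)): min(1, 1 − 0.27 + 0.73) = 1
  ((A -> (~A \/ A)) -> A): min(1, 1 − 1 + 0.27) = 0.27
  (((A -> (~A \/ A)) -> A) /\ A) = min(0.27, 0.27) = 0.27
  ~A: Łukasiewicz ¬ gives 1 − 0.27 = 0.73
  ~~A: Łukasiewicz ¬ gives 1 − 0.73 = 0.27
  ((((A -> (~A \/ A)) -> A) /\ A) \/ ~~A) = max(0.27, 0.27) = 0.27
  Łukasiewicz value = 0.27
Difference: 1 − 0.27 = 0.73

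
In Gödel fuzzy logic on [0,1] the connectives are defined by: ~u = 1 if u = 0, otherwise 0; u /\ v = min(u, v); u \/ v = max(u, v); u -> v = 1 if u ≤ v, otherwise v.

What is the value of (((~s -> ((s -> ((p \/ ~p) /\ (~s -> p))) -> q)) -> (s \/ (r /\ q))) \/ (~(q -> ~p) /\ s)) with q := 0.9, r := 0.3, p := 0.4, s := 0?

0.30

~s: Gödel ¬ of 0 = 1 (operand is 0)
~p: Gödel ¬ of 0.4 = 0 (operand ≠ 0)
(p \/ ~p) = max(0.4, 0) = 0.4
~s: Gödel ¬ of 0 = 1 (operand is 0)
(~s -> p): 1 > 0.4, so result = 0.4
((p \/ ~p) /\ (~s -> p)) = min(0.4, 0.4) = 0.4
(s -> ((p \/ ~p) /\ (~s -> p))): 0 ≤ 0.4, so result = 1
((s -> ((p \/ ~p) /\ (~s -> p))) -> q): 1 > 0.9, so result = 0.9
(~s -> ((s -> ((p \/ ~p) /\ (~s -> p))) -> q)): 1 > 0.9, so result = 0.9
(r /\ q) = min(0.3, 0.9) = 0.3
(s \/ (r /\ q)) = max(0, 0.3) = 0.3
((~s -> ((s -> ((p \/ ~p) /\ (~s -> p))) -> q)) -> (s \/ (r /\ q))): 0.9 > 0.3, so result = 0.3
~p: Gödel ¬ of 0.4 = 0 (operand ≠ 0)
(q -> ~p): 0.9 > 0, so result = 0
~(q -> ~p): Gödel ¬ of 0 = 1 (operand is 0)
(~(q -> ~p) /\ s) = min(1, 0) = 0
(((~s -> ((s -> ((p \/ ~p) /\ (~s -> p))) -> q)) -> (s \/ (r /\ q))) \/ (~(q -> ~p) /\ s)) = max(0.3, 0) = 0.3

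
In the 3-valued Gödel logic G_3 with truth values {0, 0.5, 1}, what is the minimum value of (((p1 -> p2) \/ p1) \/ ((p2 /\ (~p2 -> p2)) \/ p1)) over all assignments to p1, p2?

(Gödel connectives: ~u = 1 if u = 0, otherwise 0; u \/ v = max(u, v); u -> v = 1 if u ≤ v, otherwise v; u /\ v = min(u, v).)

0.50

The minimum is attained at p1 = 0.5, p2 = 0:
  (p1 -> p2): 0.5 > 0, so result = 0
  ((p1 -> p2) \/ p1) = max(0, 0.5) = 0.5
  ~p2: Gödel ¬ of 0 = 1 (operand is 0)
  (~p2 -> p2): 1 > 0, so result = 0
  (p2 /\ (~p2 -> p2)) = min(0, 0) = 0
  ((p2 /\ (~p2 -> p2)) \/ p1) = max(0, 0.5) = 0.5
  (((p1 -> p2) \/ p1) \/ ((p2 /\ (~p2 -> p2)) \/ p1)) = max(0.5, 0.5) = 0.5
Checking all 9 assignments confirms none give a value below 0.50.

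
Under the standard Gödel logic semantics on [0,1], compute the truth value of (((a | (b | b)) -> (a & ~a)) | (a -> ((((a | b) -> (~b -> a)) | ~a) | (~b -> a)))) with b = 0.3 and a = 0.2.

1.00

(b | b) = max(0.3, 0.3) = 0.3
(a | (b | b)) = max(0.2, 0.3) = 0.3
~a: Gödel ¬ of 0.2 = 0 (operand ≠ 0)
(a & ~a) = min(0.2, 0) = 0
((a | (b | b)) -> (a & ~a)): 0.3 > 0, so result = 0
(a | b) = max(0.2, 0.3) = 0.3
~b: Gödel ¬ of 0.3 = 0 (operand ≠ 0)
(~b -> a): 0 ≤ 0.2, so result = 1
((a | b) -> (~b -> a)): 0.3 ≤ 1, so result = 1
~a: Gödel ¬ of 0.2 = 0 (operand ≠ 0)
(((a | b) -> (~b -> a)) | ~a) = max(1, 0) = 1
~b: Gödel ¬ of 0.3 = 0 (operand ≠ 0)
(~b -> a): 0 ≤ 0.2, so result = 1
((((a | b) -> (~b -> a)) | ~a) | (~b -> a)) = max(1, 1) = 1
(a -> ((((a | b) -> (~b -> a)) | ~a) | (~b -> a))): 0.2 ≤ 1, so result = 1
(((a | (b | b)) -> (a & ~a)) | (a -> ((((a | b) -> (~b -> a)) | ~a) | (~b -> a)))) = max(0, 1) = 1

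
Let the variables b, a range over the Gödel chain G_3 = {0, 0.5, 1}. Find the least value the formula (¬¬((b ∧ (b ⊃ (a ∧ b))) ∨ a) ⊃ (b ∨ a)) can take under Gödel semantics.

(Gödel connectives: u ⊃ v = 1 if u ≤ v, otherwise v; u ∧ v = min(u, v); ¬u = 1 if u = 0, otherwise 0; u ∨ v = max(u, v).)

The minimum is attained at b = 0, a = 0.5:
  (a ∧ b) = min(0.5, 0) = 0
  (b ⊃ (a ∧ b)): 0 ≤ 0, so result = 1
  (b ∧ (b ⊃ (a ∧ b))) = min(0, 1) = 0
  ((b ∧ (b ⊃ (a ∧ b))) ∨ a) = max(0, 0.5) = 0.5
  ¬((b ∧ (b ⊃ (a ∧ b))) ∨ a): Gödel ¬ of 0.5 = 0 (operand ≠ 0)
  ¬¬((b ∧ (b ⊃ (a ∧ b))) ∨ a): Gödel ¬ of 0 = 1 (operand is 0)
  (b ∨ a) = max(0, 0.5) = 0.5
  (¬¬((b ∧ (b ⊃ (a ∧ b))) ∨ a) ⊃ (b ∨ a)): 1 > 0.5, so result = 0.5
Checking all 9 assignments confirms none give a value below 0.50.

0.50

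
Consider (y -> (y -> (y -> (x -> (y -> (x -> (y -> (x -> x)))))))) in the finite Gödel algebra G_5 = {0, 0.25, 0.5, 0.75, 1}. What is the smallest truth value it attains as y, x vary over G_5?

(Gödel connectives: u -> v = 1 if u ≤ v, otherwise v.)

Every assignment gives 1. For instance at y = 0, x = 0:
  (x -> x): 0 ≤ 0, so result = 1
  (y -> (x -> x)): 0 ≤ 1, so result = 1
  (x -> (y -> (x -> x))): 0 ≤ 1, so result = 1
  (y -> (x -> (y -> (x -> x)))): 0 ≤ 1, so result = 1
  (x -> (y -> (x -> (y -> (x -> x))))): 0 ≤ 1, so result = 1
  (y -> (x -> (y -> (x -> (y -> (x -> x)))))): 0 ≤ 1, so result = 1
  (y -> (y -> (x -> (y -> (x -> (y -> (x -> x))))))): 0 ≤ 1, so result = 1
  (y -> (y -> (y -> (x -> (y -> (x -> (y -> (x -> x)))))))): 0 ≤ 1, so result = 1
All 25 assignments give value 1 — the formula is a G_5-tautology.

1.00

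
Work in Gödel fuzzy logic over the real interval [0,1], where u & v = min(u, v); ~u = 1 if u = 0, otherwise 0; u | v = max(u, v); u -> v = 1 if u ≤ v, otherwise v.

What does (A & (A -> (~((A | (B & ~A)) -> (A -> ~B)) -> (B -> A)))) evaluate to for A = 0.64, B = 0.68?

0.64

~A: Gödel ¬ of 0.64 = 0 (operand ≠ 0)
(B & ~A) = min(0.68, 0) = 0
(A | (B & ~A)) = max(0.64, 0) = 0.64
~B: Gödel ¬ of 0.68 = 0 (operand ≠ 0)
(A -> ~B): 0.64 > 0, so result = 0
((A | (B & ~A)) -> (A -> ~B)): 0.64 > 0, so result = 0
~((A | (B & ~A)) -> (A -> ~B)): Gödel ¬ of 0 = 1 (operand is 0)
(B -> A): 0.68 > 0.64, so result = 0.64
(~((A | (B & ~A)) -> (A -> ~B)) -> (B -> A)): 1 > 0.64, so result = 0.64
(A -> (~((A | (B & ~A)) -> (A -> ~B)) -> (B -> A))): 0.64 ≤ 0.64, so result = 1
(A & (A -> (~((A | (B & ~A)) -> (A -> ~B)) -> (B -> A)))) = min(0.64, 1) = 0.64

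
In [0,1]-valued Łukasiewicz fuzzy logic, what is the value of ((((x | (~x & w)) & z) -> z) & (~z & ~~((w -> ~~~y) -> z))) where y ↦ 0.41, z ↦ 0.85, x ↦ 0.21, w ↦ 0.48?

0.15

~x: Łukasiewicz ¬ gives 1 − 0.21 = 0.79
(~x & w) = min(0.79, 0.48) = 0.48
(x | (~x & w)) = max(0.21, 0.48) = 0.48
((x | (~x & w)) & z) = min(0.48, 0.85) = 0.48
(((x | (~x & w)) & z) -> z): min(1, 1 − 0.48 + 0.85) = 1
~z: Łukasiewicz ¬ gives 1 − 0.85 = 0.15
~y: Łukasiewicz ¬ gives 1 − 0.41 = 0.59
~~y: Łukasiewicz ¬ gives 1 − 0.59 = 0.41
~~~y: Łukasiewicz ¬ gives 1 − 0.41 = 0.59
(w -> ~~~y): min(1, 1 − 0.48 + 0.59) = 1
((w -> ~~~y) -> z): min(1, 1 − 1 + 0.85) = 0.85
~((w -> ~~~y) -> z): Łukasiewicz ¬ gives 1 − 0.85 = 0.15
~~((w -> ~~~y) -> z): Łukasiewicz ¬ gives 1 − 0.15 = 0.85
(~z & ~~((w -> ~~~y) -> z)) = min(0.15, 0.85) = 0.15
((((x | (~x & w)) & z) -> z) & (~z & ~~((w -> ~~~y) -> z))) = min(1, 0.15) = 0.15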